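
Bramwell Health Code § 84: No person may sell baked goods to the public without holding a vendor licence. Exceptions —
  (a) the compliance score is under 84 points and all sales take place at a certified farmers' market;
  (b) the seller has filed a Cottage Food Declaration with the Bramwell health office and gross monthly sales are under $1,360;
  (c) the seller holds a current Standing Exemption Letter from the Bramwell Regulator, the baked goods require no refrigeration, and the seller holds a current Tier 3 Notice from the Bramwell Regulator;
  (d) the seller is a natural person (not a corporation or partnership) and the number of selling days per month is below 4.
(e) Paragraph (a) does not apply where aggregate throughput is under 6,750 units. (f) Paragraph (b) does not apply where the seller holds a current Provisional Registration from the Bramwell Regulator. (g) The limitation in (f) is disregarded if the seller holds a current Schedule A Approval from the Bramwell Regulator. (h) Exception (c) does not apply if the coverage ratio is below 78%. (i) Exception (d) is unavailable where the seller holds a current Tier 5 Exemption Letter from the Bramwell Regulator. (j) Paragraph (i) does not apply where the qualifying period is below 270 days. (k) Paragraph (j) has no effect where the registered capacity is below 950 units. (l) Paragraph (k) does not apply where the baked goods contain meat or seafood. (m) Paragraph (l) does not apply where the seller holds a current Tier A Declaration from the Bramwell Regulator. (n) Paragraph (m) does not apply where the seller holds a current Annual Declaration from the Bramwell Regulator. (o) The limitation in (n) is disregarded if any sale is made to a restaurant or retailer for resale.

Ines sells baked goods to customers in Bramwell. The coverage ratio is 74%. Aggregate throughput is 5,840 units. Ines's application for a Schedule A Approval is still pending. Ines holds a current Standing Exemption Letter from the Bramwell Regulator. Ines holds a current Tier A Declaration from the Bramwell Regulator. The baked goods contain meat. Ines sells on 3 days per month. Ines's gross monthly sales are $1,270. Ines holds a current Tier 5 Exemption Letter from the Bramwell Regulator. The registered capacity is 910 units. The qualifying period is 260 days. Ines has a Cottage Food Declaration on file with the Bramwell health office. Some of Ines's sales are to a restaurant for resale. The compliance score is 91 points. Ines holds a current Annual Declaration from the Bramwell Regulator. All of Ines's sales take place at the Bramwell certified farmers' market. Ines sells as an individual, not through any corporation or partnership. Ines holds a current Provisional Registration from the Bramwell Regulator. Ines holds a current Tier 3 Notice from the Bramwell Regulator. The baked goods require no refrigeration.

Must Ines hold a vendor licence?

Exception (a) fails — the compliance score is 91 points, not under 84 points.
Exception (b): a Cottage Food Declaration is on file; gross monthly sales are $1,270, under the $1,360 limit — every condition holds. However, paragraphs (f)–(g) must be considered: (f) applies — a current Provisional Registration is held. (g), which would lift (f), is inapplicable — no current Schedule A Approval is held. (b) is therefore removed.
All of (c)'s requirements are met (a current Standing Exemption Letter is held; the baked goods are shelf-stable; a current Tier 3 Notice is held). But applying paragraph (h): (h) applies — the coverage ratio is 74%, below the 78% limit. Exception (c) does not apply.
All of (d)'s requirements are met (the seller is a natural person; the number of selling days per month is 3, below the 4 limit). But: (i) operates against (d): a current Tier 5 Exemption Letter is held. (j) would limit (i) — the qualifying period is 260 days, below the 270 days limit — but (k) sets (j) aside: (k) is triggered — the registered capacity is 910 units, below the 950 units limit. (l) is triggered (the baked goods contain meat), but yields to (m): (m) operates — a current Tier A Declaration is held. (n) would limit (m) — a current Annual Declaration is held — but (o) sets (n) aside: (o) operates against (n): some sales are to a restaurant for resale. Exception (d) does not apply.
Every exception is unavailable, so the rule governs.

Yes — Ines must hold a vendor licence.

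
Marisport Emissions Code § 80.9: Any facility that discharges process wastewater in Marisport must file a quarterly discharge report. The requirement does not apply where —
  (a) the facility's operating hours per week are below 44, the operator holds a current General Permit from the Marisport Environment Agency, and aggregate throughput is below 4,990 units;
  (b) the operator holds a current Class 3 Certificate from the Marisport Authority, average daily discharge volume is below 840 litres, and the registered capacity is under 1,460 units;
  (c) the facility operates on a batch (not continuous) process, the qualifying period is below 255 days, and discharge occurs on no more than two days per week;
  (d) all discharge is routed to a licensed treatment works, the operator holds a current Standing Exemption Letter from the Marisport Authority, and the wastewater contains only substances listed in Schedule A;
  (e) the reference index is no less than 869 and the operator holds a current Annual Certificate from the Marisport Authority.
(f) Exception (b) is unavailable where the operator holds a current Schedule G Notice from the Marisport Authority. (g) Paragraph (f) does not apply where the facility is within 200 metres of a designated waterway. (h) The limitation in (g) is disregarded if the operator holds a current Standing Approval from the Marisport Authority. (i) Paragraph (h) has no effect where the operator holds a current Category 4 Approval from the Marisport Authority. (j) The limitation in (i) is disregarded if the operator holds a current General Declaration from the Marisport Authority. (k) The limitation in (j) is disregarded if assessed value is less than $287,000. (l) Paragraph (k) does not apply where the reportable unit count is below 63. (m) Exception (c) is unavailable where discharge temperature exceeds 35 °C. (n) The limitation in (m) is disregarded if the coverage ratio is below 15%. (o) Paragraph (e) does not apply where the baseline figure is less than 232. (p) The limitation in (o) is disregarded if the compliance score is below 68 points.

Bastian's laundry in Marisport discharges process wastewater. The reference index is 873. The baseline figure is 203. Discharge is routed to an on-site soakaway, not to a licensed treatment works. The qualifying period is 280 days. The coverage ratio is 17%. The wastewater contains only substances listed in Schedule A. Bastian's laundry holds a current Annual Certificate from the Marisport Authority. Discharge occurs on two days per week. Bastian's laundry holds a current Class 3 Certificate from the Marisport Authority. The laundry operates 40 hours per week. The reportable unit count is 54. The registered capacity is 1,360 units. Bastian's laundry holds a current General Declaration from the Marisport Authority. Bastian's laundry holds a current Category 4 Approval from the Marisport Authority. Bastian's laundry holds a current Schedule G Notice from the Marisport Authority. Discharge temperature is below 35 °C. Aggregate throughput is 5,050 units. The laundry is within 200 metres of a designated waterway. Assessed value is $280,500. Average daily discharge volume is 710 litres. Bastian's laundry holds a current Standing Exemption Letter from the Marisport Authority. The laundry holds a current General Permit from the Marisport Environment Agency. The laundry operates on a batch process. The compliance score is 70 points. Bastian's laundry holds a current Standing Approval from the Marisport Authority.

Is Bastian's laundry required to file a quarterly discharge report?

Yes — Bastian's laundry must file a quarterly discharge report.

Exception (a) does not apply: aggregate throughput is 5,050 units, not below 4,990 units.
Exception (b): a current Class 3 Certificate is held; average daily discharge volume is 710 litres, below the 840 litres limit; the registered capacity is 1,360 units, under the 1,460 units limit — every condition holds. Turning to paragraphs (f)–(l): (f) operates against (b): a current Schedule G Notice is held. (g) operates (the laundry is within 200 m of a designated waterway), but yields to (h): (h) operates against (g): a current Standing Approval is held. (i) is triggered (a current Category 4 Approval is held), but is overridden by (j): (j) operates against (i): a current General Declaration is held. (k) operates (assessed value is $280,500, less than the $287,000 limit), but is overridden by (l): (l) operates against (k): the reportable unit count is 54, below the 63 limit. So (b) is unavailable.
Exception (c) fails — the qualifying period is 280 days, not below 255 days.
Exception (d) does not apply: discharge is not routed to a licensed treatment works.
Exception (e)'s conditions are all satisfied: the reference index is 873, meeting the 869 threshold; a current Annual Certificate is held. But applying paragraphs (o)–(p): (o) applies — the baseline figure is 203, less than the 232 limit. (p) is inapplicable (the compliance score is 70 points, not below 68 points), so (o) stands. So (e) is unavailable.
No exception is made out. Bastian's laundry falls within the general rule.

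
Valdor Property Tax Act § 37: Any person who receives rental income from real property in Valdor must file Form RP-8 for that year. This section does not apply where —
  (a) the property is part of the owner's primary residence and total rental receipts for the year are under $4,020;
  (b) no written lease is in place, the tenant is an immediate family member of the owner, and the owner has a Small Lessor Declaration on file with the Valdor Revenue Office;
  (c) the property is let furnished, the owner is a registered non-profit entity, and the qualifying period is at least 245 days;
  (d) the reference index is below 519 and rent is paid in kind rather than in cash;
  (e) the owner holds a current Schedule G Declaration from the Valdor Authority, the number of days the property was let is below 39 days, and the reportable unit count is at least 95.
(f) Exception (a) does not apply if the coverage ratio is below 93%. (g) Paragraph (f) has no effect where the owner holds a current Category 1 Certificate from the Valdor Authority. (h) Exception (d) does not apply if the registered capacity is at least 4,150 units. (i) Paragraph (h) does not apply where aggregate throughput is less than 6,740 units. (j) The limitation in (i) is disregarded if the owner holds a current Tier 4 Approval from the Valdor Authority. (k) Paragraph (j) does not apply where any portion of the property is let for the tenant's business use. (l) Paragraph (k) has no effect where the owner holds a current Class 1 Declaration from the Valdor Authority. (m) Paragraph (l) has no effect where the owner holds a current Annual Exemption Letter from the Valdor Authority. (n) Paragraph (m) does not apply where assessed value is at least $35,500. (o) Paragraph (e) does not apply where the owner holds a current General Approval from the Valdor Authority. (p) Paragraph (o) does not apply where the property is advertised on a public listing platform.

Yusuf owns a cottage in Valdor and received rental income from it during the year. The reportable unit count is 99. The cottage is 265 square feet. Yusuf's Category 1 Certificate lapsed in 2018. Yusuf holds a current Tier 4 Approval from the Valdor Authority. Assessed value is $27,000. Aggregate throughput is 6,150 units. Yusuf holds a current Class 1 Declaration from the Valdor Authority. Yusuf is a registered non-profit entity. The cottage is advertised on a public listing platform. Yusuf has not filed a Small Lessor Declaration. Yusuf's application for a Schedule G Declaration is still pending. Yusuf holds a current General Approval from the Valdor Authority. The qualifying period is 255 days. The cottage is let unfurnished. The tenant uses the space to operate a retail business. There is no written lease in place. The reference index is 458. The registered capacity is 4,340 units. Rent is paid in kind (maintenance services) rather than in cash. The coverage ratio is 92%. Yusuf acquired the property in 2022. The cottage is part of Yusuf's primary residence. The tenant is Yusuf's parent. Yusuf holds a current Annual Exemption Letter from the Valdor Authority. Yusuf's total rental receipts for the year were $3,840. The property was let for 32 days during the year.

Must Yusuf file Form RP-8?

No — exception (d) applies; Yusuf is not required to file Form RP-8.

Exception (a): the cottage is part of the primary residence; total rental receipts for the year are $3,840, under the $4,020 limit — every condition holds. But: (f) operates against (a): the coverage ratio is 92%, below the 93% limit. (g), which would lift (f), is not engaged — the Category 1 Certificate is not current. (a) is therefore removed.
Exception (b) fails — no Small Lessor Declaration is on file.
Exception (c) requires that the property is let furnished; but the property is let unfurnished, so (c) is unavailable.
All of (d)'s requirements are met (the reference index is 458, below the 519 limit; rent is paid in kind). Applying paragraphs (h)–(n): (h) would limit (d) — the registered capacity is 4,340 units, meeting the 4,150 units threshold — but (i) sets (h) aside: (i) operates against (h): aggregate throughput is 6,150 units, less than the 6,740 units limit. (j) operates (a current Tier 4 Approval is held), but is itself disapplied by (k): (k) is engaged — the space is let for business use. (l) is engaged (a current Class 1 Declaration is held), but is set aside by (m): (m) operates against (l): a current Annual Exemption Letter is held. (n) is not engaged (assessed value is $27,000, short of $35,500), so (m) stands. Exception (d) stands.
Exception (e) does not apply: no current Schedule G Declaration is held.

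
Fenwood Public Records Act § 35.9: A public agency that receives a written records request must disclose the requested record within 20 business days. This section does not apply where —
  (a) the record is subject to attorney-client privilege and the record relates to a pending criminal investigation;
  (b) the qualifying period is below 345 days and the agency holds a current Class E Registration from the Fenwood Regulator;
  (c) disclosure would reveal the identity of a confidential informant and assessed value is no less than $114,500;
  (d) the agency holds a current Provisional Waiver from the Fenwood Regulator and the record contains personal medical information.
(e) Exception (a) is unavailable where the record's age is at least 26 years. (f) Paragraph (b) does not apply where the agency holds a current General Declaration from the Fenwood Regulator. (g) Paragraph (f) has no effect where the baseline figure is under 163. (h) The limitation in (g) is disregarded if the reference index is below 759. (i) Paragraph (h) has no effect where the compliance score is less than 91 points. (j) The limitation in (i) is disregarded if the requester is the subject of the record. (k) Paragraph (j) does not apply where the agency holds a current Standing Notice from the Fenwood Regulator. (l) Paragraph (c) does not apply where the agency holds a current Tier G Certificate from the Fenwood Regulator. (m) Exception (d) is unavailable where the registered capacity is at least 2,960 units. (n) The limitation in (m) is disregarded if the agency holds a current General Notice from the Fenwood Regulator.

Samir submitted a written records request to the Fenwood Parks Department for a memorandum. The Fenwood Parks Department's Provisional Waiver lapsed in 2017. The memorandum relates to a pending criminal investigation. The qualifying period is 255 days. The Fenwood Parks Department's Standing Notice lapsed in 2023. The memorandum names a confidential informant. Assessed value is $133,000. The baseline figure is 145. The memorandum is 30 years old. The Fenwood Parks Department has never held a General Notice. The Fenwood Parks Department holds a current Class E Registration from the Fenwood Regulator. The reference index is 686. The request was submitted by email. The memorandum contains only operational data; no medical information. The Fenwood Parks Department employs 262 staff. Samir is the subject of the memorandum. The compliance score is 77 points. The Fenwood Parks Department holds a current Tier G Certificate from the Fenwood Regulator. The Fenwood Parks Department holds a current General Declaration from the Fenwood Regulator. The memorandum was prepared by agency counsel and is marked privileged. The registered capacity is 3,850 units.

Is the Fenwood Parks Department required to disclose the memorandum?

Yes — the Fenwood Parks Department must disclose the memorandum.

Exception (a)'s conditions are all satisfied: the memorandum is privileged; the memorandum relates to a pending investigation. However, paragraph (e) must be considered: (e) is triggered — the record's age is 30 years, meeting the 26 years threshold. (a) is therefore removed.
Exception (b): the qualifying period is 255 days, below the 345 days limit; a current Class E Registration is held — every condition holds. Turning to paragraphs (f)–(k): (f) operates against (b): a current General Declaration is held. (g) is triggered (the baseline figure is 145, under the 163 limit), but is set aside by (h): (h) operates against (g): the reference index is 686, below the 759 limit. (i) applies (the compliance score is 77 points, less than the 91 points limit), but is overridden by (j): (j) operates against (i): Samir is the subject of the memorandum. (k) is not engaged (no current Standing Notice is held), so (j) stands. (b) is therefore removed.
All of (c)'s requirements are met (the memorandum names a confidential informant; assessed value is $133,000, meeting the $114,500 threshold). But: (l) is triggered — a current Tier G Certificate is held. So (c) is unavailable.
Exception (d) does not apply: no current Provisional Waiver is held.
No exception displaces § 35.9.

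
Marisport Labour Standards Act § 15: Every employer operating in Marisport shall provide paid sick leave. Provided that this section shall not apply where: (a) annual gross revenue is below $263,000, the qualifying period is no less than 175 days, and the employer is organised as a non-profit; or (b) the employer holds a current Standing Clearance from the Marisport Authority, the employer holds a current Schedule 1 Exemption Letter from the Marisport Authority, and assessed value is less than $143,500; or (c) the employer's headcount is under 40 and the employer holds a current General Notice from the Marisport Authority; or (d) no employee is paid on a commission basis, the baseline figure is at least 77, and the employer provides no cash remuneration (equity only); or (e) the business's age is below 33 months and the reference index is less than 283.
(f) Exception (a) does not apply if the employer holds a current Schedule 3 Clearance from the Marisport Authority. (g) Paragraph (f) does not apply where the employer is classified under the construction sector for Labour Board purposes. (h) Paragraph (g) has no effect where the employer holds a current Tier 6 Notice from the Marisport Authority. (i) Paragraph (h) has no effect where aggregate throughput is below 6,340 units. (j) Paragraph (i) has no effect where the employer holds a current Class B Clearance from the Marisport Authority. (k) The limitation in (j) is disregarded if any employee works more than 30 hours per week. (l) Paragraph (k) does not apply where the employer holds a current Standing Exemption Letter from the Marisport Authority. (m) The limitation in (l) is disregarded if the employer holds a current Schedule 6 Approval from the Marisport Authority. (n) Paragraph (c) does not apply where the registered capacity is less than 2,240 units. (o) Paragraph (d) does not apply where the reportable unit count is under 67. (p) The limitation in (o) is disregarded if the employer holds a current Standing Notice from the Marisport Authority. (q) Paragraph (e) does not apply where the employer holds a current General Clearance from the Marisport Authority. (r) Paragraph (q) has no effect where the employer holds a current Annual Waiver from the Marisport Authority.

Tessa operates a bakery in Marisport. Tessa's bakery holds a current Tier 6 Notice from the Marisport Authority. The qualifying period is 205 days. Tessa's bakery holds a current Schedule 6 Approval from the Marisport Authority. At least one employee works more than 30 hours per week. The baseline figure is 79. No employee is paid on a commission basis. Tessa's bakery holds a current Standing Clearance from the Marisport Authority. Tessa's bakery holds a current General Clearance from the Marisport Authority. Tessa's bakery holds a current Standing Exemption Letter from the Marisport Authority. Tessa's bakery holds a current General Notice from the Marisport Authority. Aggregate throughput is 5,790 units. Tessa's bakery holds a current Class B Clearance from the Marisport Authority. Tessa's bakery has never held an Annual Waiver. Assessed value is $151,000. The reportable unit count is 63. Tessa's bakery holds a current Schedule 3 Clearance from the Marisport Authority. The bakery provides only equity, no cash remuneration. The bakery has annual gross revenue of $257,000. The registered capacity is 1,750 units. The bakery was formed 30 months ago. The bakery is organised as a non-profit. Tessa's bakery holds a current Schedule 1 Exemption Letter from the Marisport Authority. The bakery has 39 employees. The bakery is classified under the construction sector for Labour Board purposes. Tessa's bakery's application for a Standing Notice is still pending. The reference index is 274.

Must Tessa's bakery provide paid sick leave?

No — exception (a) applies; Tessa's bakery is not required to provide paid sick leave.

All of (a)'s requirements are met (annual gross revenue is $257,000, below the $263,000 limit; the qualifying period is 205 days, meeting the 175 days threshold; the employer is a non-profit). As to paragraphs (f)–(m): (f) is engaged (a current Schedule 3 Clearance is held), but is itself disapplied by (g): (g) operates against (f): the bakery is classified under the construction sector. (h) operates (a current Tier 6 Notice is held), but yields to (i): (i) operates — aggregate throughput is 5,790 units, below the 6,340 units limit. (j) is engaged (a current Class B Clearance is held), but is displaced by (k): (k) is triggered — at least one employee exceeds 30 hours/week. (l) is engaged (a current Standing Exemption Letter is held), but is itself disapplied by (m): (m) operates against (l): a current Schedule 6 Approval is held. So (a) applies.
Exception (b) does not apply: assessed value is $151,000, not less than $143,500.
Exception (c)'s conditions are all satisfied: the employer's headcount is 39, under the 40 limit; a current General Notice is held. However, paragraph (n) must be considered: (n) operates against (c): the registered capacity is 1,750 units, less than the 2,240 units limit. (c) is therefore removed.
All of (d)'s requirements are met (no employee is paid on commission; the baseline figure is 79, meeting the 77 threshold; remuneration is equity-only). But applying paragraphs (o)–(p): (o) operates against (d): the reportable unit count is 63, under the 67 limit. (p), which would lift (o), does not operate here — no current Standing Notice is held. Exception (d) does not apply.
Exception (e): the business's age is 30 months, below the 33 months limit; the reference index is 274, less than the 283 limit — every condition holds. But: (q) operates against (e): a current General Clearance is held. (r) is not triggered (there is no Annual Waiver in force), so (q) stands. (e) is therefore removed.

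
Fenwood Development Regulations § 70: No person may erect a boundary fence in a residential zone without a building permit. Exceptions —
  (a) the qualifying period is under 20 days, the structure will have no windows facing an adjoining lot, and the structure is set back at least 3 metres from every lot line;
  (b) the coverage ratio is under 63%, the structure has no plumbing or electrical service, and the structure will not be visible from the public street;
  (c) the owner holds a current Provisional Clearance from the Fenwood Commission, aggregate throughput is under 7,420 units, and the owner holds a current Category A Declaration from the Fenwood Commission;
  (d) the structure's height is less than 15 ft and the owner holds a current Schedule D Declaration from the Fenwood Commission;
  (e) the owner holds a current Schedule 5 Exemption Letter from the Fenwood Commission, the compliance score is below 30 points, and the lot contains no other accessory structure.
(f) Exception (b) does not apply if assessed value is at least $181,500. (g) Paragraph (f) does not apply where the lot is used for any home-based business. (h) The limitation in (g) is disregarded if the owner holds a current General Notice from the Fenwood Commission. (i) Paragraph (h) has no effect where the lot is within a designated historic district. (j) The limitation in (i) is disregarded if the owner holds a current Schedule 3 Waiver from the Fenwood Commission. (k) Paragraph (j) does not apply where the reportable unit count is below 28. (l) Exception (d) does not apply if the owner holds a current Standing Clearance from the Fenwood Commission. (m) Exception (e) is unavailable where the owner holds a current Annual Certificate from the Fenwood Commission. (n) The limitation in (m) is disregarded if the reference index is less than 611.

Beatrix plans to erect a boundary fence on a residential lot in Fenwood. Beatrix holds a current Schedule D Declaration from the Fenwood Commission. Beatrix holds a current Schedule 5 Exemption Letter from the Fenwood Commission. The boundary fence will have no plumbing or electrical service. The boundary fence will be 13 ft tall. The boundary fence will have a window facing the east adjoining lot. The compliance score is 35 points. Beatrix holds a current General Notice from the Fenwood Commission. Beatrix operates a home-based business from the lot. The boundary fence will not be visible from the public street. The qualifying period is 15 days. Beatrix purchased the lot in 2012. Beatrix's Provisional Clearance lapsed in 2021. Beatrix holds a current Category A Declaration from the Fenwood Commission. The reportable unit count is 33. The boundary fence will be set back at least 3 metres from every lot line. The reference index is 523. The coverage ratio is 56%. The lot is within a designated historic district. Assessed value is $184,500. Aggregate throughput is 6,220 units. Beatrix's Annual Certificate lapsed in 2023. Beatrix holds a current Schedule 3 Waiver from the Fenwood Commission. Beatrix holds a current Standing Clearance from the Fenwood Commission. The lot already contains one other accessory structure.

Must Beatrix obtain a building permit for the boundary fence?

Yes — Beatrix must obtain a building permit.

Exception (a) fails — a window faces an adjoining lot.
Exception (b): the coverage ratio is 56%, under the 63% limit; there is no plumbing or electrical service; the structure will not be visible from the street — every condition holds. However, paragraphs (f)–(k) must be considered: (f) is triggered — assessed value is $184,500, meeting the $181,500 threshold. (g) is engaged (a home-based business operates on the lot), but is overridden by (h): (h) operates — a current General Notice is held. (i) would limit (h) — the lot is in a historic district — but (j) sets (i) aside: (j) operates against (i): a current Schedule 3 Waiver is held. (k) is inapplicable (the reportable unit count is 33, not below 28), so (j) stands. (b) is therefore removed.
Exception (c) fails — the Provisional Clearance is not current.
Exception (d): the structure's height is 13 ft, less than the 15 ft limit; a current Schedule D Declaration is held — every condition holds. However, paragraph (l) must be considered: (l) operates against (d): a current Standing Clearance is held. Exception (d) does not apply.
Exception (e) fails — the compliance score is 35 points, not below 30 points.
Every exception is unavailable, so the rule governs.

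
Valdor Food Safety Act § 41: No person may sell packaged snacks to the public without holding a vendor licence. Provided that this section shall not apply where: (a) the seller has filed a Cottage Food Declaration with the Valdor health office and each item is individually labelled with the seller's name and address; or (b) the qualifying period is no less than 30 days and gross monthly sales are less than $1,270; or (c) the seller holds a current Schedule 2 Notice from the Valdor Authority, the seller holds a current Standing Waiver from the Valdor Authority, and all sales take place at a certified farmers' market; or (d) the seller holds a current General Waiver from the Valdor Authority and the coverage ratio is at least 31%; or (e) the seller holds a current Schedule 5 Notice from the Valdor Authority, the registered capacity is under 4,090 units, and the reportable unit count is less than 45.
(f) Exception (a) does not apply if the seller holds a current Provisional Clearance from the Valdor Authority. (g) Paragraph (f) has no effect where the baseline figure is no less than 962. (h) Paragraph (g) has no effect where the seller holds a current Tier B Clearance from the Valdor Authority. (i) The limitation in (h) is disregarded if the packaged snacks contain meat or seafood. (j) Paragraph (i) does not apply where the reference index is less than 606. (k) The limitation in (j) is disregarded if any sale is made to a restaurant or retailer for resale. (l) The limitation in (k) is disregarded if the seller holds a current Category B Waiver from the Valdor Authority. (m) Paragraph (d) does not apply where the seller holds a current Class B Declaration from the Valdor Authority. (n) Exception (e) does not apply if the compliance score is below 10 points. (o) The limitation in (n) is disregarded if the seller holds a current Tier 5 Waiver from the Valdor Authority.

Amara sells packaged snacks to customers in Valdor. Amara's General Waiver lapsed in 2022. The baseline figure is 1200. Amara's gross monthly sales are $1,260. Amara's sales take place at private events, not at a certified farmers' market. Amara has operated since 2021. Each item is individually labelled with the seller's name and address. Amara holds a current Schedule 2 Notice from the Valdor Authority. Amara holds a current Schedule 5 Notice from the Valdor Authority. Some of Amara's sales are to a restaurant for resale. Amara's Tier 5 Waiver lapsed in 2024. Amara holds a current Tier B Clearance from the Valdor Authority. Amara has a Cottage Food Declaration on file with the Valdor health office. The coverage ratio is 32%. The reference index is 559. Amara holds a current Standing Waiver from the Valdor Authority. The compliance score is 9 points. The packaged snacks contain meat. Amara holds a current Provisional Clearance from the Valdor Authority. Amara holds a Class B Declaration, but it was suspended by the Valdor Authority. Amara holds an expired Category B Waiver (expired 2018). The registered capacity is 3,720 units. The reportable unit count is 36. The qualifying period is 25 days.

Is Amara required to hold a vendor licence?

Exception (a) is satisfied on its face — a Cottage Food Declaration is on file; items are individually labelled. Under paragraphs (f)–(l): (f) applies (a current Provisional Clearance is held), but yields to (g): (g) is triggered — the baseline figure is 1,200, meeting the 962 threshold. (h) would limit (g) — a current Tier B Clearance is held — but (i) sets (h) aside: (i) applies — the packaged snacks contain meat. (j) operates (the reference index is 559, less than the 606 limit), but is set aside by (k): (k) operates against (j): some sales are to a restaurant for resale. (l), which would lift (k), is not triggered — there is no Category B Waiver in force. So (a) applies.
Exception (b) fails — the qualifying period is 25 days, short of 30 days.
Exception (c) requires that all sales take place at a certified farmers' market; but sales are at private events, not a certified farmers' market, so (c) is unavailable.
Exception (d) fails — there is no General Waiver in force.
Exception (e): a current Schedule 5 Notice is held; the registered capacity is 3,720 units, under the 4,090 units limit; the reportable unit count is 36, less than the 45 limit — every condition holds. But: (n) operates against (e): the compliance score is 9 points, below the 10 points limit. (o), which would lift (n), is not engaged — the Tier 5 Waiver is not current. So (e) is unavailable.

No — exception (a) applies; Amara is not required to hold a vendor licence.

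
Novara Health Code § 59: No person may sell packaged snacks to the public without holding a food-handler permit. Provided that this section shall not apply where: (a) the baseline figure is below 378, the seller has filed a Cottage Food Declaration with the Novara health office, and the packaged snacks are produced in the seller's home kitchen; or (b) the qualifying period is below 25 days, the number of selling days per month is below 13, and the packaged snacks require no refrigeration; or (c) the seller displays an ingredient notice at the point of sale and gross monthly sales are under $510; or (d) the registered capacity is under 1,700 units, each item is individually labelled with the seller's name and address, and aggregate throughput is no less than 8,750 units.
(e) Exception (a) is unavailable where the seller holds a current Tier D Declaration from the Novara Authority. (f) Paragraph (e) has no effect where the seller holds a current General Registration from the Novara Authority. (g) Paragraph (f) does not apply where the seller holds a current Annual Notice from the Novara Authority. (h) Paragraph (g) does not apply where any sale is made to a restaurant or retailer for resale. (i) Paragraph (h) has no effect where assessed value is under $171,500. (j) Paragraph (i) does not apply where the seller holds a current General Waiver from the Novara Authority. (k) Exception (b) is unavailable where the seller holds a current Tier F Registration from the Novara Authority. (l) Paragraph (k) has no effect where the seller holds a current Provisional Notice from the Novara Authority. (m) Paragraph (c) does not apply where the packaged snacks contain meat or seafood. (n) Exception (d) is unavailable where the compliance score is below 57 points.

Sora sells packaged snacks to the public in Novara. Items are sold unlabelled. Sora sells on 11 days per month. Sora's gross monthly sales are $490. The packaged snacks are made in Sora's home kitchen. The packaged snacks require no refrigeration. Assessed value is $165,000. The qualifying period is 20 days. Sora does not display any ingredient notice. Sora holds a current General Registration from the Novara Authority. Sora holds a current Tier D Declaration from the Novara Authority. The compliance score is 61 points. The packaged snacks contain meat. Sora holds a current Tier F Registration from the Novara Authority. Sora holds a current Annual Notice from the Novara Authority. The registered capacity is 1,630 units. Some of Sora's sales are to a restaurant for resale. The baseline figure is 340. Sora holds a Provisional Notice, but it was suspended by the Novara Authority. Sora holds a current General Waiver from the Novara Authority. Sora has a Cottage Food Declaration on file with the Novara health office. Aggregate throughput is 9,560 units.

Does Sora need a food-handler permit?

All of (a)'s requirements are met (the baseline figure is 340, below the 378 limit; a Cottage Food Declaration is on file; the packaged snacks are home-kitchen produced). Under paragraphs (e)–(j): (e) applies (a current Tier D Declaration is held), but is overridden by (f): (f) is engaged — a current General Registration is held. (g) is triggered (a current Annual Notice is held), but is overridden by (h): (h) operates against (g): some sales are to a restaurant for resale. (i) operates (assessed value is $165,000, under the $171,500 limit), but is overridden by (j): (j) applies — a current General Waiver is held. (a) remains available.
Exception (b)'s conditions are all satisfied: the qualifying period is 20 days, below the 25 days limit; the number of selling days per month is 11, below the 13 limit; the packaged snacks are shelf-stable. However, paragraphs (k)–(l) must be considered: (k) operates — a current Tier F Registration is held. (l) is not triggered (the Provisional Notice is not current), so (k) stands. So (b) is unavailable.
Exception (c) fails — no ingredient notice is displayed.
Exception (d) requires that each item is individually labelled with the seller's name and address; but items are sold unlabelled, so (d) is unavailable.

No — exception (a) applies; Sora is not required to hold a food-handler permit.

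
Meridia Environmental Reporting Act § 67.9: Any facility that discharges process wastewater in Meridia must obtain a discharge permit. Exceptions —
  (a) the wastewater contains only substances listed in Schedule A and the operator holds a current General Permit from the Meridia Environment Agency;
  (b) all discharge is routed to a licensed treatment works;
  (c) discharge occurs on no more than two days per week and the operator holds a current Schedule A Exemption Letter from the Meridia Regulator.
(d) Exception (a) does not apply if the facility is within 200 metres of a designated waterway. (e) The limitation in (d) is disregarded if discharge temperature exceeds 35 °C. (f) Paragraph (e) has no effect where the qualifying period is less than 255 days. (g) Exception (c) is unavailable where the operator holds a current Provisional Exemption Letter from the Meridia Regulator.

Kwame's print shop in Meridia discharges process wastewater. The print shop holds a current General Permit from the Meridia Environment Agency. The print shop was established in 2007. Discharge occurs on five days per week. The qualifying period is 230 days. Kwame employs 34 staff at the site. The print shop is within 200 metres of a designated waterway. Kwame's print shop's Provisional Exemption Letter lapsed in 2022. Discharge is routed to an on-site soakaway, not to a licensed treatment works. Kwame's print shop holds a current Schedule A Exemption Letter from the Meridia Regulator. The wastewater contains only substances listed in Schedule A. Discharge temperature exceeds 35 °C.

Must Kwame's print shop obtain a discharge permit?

Exception (a)'s conditions are all satisfied: the wastewater is Schedule-A-only; a current General Permit is held. But applying paragraphs (d)–(f): (d) operates against (a): the print shop is within 200 m of a designated waterway. (e) is triggered (discharge temperature exceeds 35 °C), but is displaced by (f): (f) applies — the qualifying period is 230 days, less than the 255 days limit. (a) is therefore removed.
Exception (b) requires that all discharge is routed to a licensed treatment works; but discharge is not routed to a licensed treatment works, so (b) is unavailable.
Exception (c) requires that discharge occurs on no more than two days per week; but discharge occurs on five days per week, so (c) is unavailable.
No exception applies. The general rule governs.

Yes — Kwame's print shop must obtain a discharge permit.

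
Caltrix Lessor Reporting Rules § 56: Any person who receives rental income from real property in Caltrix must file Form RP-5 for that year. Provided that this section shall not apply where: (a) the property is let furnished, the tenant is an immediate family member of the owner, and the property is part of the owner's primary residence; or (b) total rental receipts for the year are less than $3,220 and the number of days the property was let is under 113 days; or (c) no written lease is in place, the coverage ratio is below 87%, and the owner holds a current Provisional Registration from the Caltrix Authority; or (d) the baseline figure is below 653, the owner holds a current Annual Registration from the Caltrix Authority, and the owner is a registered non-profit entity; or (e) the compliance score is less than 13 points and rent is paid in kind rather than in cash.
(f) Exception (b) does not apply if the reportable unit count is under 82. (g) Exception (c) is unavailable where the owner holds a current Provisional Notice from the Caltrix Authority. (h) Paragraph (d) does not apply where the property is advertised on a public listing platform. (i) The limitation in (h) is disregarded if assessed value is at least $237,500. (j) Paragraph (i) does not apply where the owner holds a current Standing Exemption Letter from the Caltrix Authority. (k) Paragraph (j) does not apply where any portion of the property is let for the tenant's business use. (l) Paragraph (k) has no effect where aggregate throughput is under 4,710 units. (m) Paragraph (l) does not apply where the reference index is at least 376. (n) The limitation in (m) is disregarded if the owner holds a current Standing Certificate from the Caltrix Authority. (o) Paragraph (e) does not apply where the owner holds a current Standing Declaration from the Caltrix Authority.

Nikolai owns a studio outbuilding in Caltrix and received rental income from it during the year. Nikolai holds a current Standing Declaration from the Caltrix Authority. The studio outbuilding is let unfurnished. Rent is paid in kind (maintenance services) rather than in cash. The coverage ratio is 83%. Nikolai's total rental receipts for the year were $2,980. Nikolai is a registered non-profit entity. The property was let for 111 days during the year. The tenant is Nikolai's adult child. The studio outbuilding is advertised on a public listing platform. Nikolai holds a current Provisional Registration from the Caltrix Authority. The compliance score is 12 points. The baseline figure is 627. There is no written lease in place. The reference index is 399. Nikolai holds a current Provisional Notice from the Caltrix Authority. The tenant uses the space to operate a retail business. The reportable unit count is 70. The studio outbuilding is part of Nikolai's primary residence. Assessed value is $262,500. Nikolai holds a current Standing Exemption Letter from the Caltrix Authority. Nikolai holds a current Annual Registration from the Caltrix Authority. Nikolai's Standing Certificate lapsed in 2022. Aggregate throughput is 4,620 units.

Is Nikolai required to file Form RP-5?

Exception (a) requires that the property is let furnished; but the property is let unfurnished, so (a) is unavailable.
Exception (b): total rental receipts for the year are $2,980, less than the $3,220 limit; the number of days the property was let is 111 days, under the 113 days limit — every condition holds. But: (f) is triggered — the reportable unit count is 70, under the 82 limit. Exception (b) does not apply.
Exception (c) is satisfied on its face — there is no written lease; the coverage ratio is 83%, below the 87% limit; a current Provisional Registration is held. But: (g) operates against (c): a current Provisional Notice is held. (c) is therefore removed.
Exception (d)'s conditions are all satisfied: the baseline figure is 627, below the 653 limit; a current Annual Registration is held; Nikolai is a registered non-profit. As to paragraphs (h)–(n): (h) would limit (d) — the property is publicly advertised — but (i) sets (h) aside: (i) operates — assessed value is $262,500, meeting the $237,500 threshold. (j) would limit (i) — a current Standing Exemption Letter is held — but (k) sets (j) aside: (k) operates against (j): the space is let for business use. (l) applies (aggregate throughput is 4,620 units, under the 4,710 units limit), but is itself disapplied by (m): (m) is triggered — the reference index is 399, meeting the 376 threshold. (n) does not operate here (the Standing Certificate is not current), so (m) stands. So (d) applies.
Exception (e)'s conditions are all satisfied: the compliance score is 12 points, less than the 13 points limit; rent is paid in kind. Turning to paragraph (o): (o) operates against (e): a current Standing Declaration is held. Exception (e) does not apply.

No — exception (d) applies; Nikolai is not required to file Form RP-5.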